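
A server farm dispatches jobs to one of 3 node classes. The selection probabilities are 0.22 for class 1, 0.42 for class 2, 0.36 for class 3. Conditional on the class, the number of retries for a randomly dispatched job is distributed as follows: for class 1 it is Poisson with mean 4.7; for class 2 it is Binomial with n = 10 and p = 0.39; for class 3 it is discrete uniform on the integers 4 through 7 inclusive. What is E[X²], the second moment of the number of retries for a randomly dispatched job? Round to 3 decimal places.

24.621

For each component E[X²] = Var + (mean)², giving 1: 26.79; 2: 17.589; 3: 31.5.
Overall E[X²] = 0.22·26.79 + 0.42·17.589 + 0.36·31.5 = 24.6212.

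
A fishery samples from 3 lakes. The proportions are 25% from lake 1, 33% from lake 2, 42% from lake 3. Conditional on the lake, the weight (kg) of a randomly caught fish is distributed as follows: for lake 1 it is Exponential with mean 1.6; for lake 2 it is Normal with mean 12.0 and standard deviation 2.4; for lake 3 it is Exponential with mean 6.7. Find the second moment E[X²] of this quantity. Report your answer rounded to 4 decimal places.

88.4084

For each component E[X²] = Var + (mean)², giving 1: 5.12; 2: 149.76; 3: 89.78.
Overall E[X²] = 0.25·5.12 + 0.33·149.76 + 0.42·89.78 = 88.4084.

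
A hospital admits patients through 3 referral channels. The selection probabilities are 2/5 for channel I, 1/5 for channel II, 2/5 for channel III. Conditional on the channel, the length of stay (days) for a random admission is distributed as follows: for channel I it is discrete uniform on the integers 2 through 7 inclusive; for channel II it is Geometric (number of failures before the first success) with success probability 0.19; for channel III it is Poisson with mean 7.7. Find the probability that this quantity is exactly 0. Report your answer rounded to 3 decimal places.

Conditional on each channel, P(X = 0): I: 0; II: 0.19; III: 0.000452827.
By total probability, P(X = 0) = 0.4·0 + 0.2·0.19 + 0.4·0.000452827 = 0.0381811.

0.038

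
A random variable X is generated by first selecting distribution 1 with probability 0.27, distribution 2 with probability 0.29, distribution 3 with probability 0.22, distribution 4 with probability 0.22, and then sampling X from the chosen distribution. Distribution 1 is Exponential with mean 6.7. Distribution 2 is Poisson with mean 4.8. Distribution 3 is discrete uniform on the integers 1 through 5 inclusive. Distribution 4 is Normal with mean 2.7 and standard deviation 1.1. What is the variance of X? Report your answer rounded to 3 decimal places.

16.757

Per component, 1: μ=6.7, E[X²]=89.78; 2: μ=4.8, E[X²]=27.84; 3: μ=3, E[X²]=11; 4: μ=2.7, E[X²]=8.5.
E[X] = 0.27·6.7 + 0.29·4.8 + 0.22·3 + 0.22·2.7 = 4.455.
E[X²] = 0.27·89.78 + 0.29·27.84 + 0.22·11 + 0.22·8.5 = 36.6042.
Var(X) = E[X²] − (E[X])² = 36.6042 − 19.847 = 16.7572.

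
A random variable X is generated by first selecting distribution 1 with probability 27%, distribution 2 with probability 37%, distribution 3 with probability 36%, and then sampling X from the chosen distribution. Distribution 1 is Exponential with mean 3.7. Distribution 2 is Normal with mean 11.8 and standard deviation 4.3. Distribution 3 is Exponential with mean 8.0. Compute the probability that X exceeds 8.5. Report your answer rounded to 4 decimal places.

Conditional on each component, P(X > 8.5): 1: 0.10053; 2: 0.778591; 3: 0.345591.
By total probability, P(X > 8.5) = 0.27·0.10053 + 0.37·0.778591 + 0.36·0.345591 = 0.439634.

0.4396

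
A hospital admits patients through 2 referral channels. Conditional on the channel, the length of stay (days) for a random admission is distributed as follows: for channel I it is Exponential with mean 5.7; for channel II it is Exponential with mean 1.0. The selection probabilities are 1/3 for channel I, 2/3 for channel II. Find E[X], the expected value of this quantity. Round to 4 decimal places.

Component means — I: 5.7; II: 1.
E[X] = 0.333333·5.7 + 0.666667·1 = 2.56667.

2.5667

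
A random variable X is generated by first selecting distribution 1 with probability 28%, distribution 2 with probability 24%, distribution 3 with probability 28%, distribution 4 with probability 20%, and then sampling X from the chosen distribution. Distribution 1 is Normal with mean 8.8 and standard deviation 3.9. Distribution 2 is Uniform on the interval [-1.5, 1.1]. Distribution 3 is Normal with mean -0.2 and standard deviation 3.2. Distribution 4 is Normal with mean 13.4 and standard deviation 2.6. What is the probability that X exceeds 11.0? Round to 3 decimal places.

0.245

Conditional on each component, P(X > 11.0): 1: 0.286342; 2: 0; 3: 0.000232629; 4: 0.822016.
By total probability, P(X > 11.0) = 0.28·0.286342 + 0.24·0 + 0.28·0.000232629 + 0.2·0.822016 = 0.244644.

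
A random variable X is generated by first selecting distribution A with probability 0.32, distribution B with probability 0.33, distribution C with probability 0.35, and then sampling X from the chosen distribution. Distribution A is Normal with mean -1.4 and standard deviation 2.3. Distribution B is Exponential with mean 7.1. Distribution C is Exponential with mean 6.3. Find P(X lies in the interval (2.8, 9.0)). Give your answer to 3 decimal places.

0.281

Conditional on each component, P(2.8 < X < 9.0): A: 0.0339155; B: 0.392602; C: 0.401529.
By total probability, P(2.8 < X < 9.0) = 0.32·0.0339155 + 0.33·0.392602 + 0.35·0.401529 = 0.280947.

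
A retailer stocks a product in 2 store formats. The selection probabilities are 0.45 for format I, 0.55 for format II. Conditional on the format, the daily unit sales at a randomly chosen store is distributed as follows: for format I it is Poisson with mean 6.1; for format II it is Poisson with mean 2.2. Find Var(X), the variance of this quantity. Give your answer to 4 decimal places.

Per component, I: μ=6.1, E[X²]=43.31; II: μ=2.2, E[X²]=7.04.
E[X] = 0.45·6.1 + 0.55·2.2 = 3.955.
E[X²] = 0.45·43.31 + 0.55·7.04 = 23.3615.
Var(X) = E[X²] − (E[X])² = 23.3615 − 15.642 = 7.71947.

7.7195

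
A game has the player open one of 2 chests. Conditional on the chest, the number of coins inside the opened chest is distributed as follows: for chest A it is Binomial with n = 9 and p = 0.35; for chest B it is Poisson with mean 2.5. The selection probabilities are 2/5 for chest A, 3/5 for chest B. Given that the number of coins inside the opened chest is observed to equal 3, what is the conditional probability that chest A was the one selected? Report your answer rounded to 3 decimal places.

0.459

Likelihoods P(X=3 | ·): A: 0.271621; B: 0.213763.
Posterior ∝ prior × likelihood. Numerator for A: 0.4·0.271621 = 0.108648.
Normalizing constant: 0.4·0.271621 + 0.6·0.213763 = 0.236906.
P(A | observation) = 0.108648 / 0.236906 = 0.458614.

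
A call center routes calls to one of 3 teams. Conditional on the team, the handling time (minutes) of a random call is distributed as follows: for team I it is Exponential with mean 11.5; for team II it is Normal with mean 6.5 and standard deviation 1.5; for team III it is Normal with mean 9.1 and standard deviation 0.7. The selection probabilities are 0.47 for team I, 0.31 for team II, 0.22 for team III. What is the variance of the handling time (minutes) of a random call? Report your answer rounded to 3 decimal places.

Per component, I: μ=11.5, E[X²]=264.5; II: μ=6.5, E[X²]=44.5; III: μ=9.1, E[X²]=83.3.
E[X] = 0.47·11.5 + 0.31·6.5 + 0.22·9.1 = 9.422.
E[X²] = 0.47·264.5 + 0.31·44.5 + 0.22·83.3 = 156.436.
Var(X) = E[X²] − (E[X])² = 156.436 − 88.7741 = 67.6619.

67.662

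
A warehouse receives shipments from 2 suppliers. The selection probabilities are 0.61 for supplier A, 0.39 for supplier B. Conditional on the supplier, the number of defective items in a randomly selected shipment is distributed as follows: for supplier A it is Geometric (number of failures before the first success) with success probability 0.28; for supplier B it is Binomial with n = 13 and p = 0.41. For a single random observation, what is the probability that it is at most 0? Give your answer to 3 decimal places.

Conditional on each supplier, P(X ≤ 0): A: 0.28; B: 0.00104973.
By total probability, P(X ≤ 0) = 0.61·0.28 + 0.39·0.00104973 = 0.171209.

0.171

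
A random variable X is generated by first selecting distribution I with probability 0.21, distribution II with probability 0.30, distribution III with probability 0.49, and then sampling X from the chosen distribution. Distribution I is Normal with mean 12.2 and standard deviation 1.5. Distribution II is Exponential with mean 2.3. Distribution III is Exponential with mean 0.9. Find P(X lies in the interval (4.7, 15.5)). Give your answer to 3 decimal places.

Conditional on each component, P(4.7 < X < 15.5): I: 0.986096; II: 0.128394; III: 0.00539529.
By total probability, P(4.7 < X < 15.5) = 0.21·0.986096 + 0.3·0.128394 + 0.49·0.00539529 = 0.248242.

0.248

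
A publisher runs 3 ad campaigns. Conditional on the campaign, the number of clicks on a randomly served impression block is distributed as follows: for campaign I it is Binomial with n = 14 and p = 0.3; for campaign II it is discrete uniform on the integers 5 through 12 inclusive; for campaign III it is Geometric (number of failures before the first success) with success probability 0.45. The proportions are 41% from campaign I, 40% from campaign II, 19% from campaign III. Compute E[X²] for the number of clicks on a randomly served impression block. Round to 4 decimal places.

For each component E[X²] = Var + (mean)², giving I: 20.58; II: 77.5; III: 4.20988.
Overall E[X²] = 0.41·20.58 + 0.4·77.5 + 0.19·4.20988 = 40.2377.

40.2377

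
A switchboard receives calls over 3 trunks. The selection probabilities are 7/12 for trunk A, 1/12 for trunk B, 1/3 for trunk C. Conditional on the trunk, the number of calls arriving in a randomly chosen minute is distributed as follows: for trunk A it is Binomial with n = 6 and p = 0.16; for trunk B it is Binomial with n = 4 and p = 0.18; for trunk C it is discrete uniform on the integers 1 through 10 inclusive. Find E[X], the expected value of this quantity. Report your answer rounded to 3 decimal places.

Component means — A: 0.96; B: 0.72; C: 5.5.
E[X] = 0.583333·0.96 + 0.0833333·0.72 + 0.333333·5.5 = 2.45333.

2.453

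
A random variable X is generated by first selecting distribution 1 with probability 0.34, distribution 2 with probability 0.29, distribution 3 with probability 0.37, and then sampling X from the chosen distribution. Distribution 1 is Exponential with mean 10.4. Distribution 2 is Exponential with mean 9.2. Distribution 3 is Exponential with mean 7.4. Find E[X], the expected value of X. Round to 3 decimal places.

Component means — 1: 10.4; 2: 9.2; 3: 7.4.
E[X] = 0.34·10.4 + 0.29·9.2 + 0.37·7.4 = 8.942.

8.942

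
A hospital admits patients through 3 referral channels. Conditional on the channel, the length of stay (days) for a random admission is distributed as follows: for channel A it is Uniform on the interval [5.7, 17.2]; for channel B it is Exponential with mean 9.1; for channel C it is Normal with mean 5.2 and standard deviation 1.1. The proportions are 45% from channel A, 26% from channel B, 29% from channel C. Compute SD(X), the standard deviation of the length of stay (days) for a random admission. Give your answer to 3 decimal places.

5.808

Per component, A: μ=11.45, E[X²]=142.123; B: μ=9.1, E[X²]=165.62; C: μ=5.2, E[X²]=28.25.
E[X] = 0.45·11.45 + 0.26·9.1 + 0.29·5.2 = 9.0265.
E[X²] = 0.45·142.123 + 0.26·165.62 + 0.29·28.25 = 115.209.
Var(X) = E[X²] − (E[X])² = 115.209 − 81.4777 = 33.7315.
SD(X) = √33.7315 = 5.80788.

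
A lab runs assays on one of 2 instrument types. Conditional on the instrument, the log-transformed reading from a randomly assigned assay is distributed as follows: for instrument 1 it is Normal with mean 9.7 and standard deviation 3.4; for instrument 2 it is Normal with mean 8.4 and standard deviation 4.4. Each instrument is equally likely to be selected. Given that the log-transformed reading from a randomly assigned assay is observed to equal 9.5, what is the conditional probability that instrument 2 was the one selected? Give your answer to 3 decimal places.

Likelihoods f(9.5 | ·): 1: 0.117133; 2: 0.0878791.
Posterior ∝ prior × likelihood. Numerator for 2: 0.5·0.0878791 = 0.0439396.
Normalizing constant: 0.5·0.117133 + 0.5·0.0878791 = 0.102506.
P(2 | observation) = 0.0439396 / 0.102506 = 0.428653.

0.429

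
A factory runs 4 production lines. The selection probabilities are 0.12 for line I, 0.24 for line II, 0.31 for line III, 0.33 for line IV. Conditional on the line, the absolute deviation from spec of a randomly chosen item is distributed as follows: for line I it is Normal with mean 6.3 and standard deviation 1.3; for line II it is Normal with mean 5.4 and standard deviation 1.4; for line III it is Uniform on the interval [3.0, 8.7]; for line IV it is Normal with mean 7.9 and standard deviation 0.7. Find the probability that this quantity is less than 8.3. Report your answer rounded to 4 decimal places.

Conditional on each line, P(X < 8.3): I: 0.938032; II: 0.980841; III: 0.929825; IV: 0.716145.
By total probability, P(X < 8.3) = 0.12·0.938032 + 0.24·0.980841 + 0.31·0.929825 + 0.33·0.716145 = 0.872539.

0.8725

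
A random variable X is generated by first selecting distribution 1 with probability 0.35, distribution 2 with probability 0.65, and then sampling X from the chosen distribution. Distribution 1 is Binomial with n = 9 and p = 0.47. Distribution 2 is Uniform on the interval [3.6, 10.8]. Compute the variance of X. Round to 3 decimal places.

5.599

Per component, 1: μ=4.23, E[X²]=20.1348; 2: μ=7.2, E[X²]=56.16.
E[X] = 0.35·4.23 + 0.65·7.2 = 6.1605.
E[X²] = 0.35·20.1348 + 0.65·56.16 = 43.5512.
Var(X) = E[X²] − (E[X])² = 43.5512 − 37.9518 = 5.59942.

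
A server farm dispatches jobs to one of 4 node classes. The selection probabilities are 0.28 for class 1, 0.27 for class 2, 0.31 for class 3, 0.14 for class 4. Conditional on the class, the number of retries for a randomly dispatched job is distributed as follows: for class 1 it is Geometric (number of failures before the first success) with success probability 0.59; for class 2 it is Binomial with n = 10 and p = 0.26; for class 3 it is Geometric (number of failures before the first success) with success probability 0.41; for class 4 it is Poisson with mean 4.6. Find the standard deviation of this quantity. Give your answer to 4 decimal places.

Per component, 1: μ=0.694915, E[X²]=1.66073; 2: μ=2.6, E[X²]=8.684; 3: μ=1.43902, E[X²]=5.58061; 4: μ=4.6, E[X²]=25.76.
E[X] = 0.28·0.694915 + 0.27·2.6 + 0.31·1.43902 + 0.14·4.6 = 1.98667.
E[X²] = 0.28·1.66073 + 0.27·8.684 + 0.31·5.58061 + 0.14·25.76 = 8.14607.
Var(X) = E[X²] − (E[X])² = 8.14607 − 3.94687 = 4.1992.
SD(X) = √4.1992 = 2.04919.

2.0492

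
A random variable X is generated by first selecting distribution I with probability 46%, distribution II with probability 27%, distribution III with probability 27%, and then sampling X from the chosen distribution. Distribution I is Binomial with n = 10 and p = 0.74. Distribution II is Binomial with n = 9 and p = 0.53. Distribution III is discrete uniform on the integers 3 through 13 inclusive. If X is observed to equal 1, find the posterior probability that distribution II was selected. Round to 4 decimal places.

Likelihoods P(X=1 | ·): I: 4.01783e-05; II: 0.011358; III: 0.
Posterior ∝ prior × likelihood. Numerator for II: 0.27·0.011358 = 0.00306666.
Normalizing constant: 0.46·4.01783e-05 + 0.27·0.011358 + 0.27·0 = 0.00308514.
P(II | observation) = 0.00306666 / 0.00308514 = 0.994009.

0.9940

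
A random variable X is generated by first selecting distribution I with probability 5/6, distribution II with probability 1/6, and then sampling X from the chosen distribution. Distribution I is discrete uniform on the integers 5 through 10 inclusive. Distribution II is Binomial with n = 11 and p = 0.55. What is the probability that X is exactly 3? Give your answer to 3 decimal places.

0.008

Conditional on each component, P(X = 3): I: 0; II: 0.0461607.
By total probability, P(X = 3) = 0.833333·0 + 0.166667·0.0461607 = 0.00769345.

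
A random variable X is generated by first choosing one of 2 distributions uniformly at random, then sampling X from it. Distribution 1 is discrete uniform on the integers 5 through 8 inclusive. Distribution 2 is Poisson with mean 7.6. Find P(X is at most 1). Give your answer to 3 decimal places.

0.002

Conditional on each component, P(X ≤ 1): 1: 0; 2: 0.00430388.
By total probability, P(X ≤ 1) = 0.5·0 + 0.5·0.00430388 = 0.00215194.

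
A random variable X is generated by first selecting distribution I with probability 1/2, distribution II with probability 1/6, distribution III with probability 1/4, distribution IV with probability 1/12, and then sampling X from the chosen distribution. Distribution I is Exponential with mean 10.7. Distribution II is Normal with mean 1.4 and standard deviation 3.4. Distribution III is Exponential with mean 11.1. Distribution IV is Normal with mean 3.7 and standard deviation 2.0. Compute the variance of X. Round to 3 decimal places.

Per component, I: μ=10.7, E[X²]=228.98; II: μ=1.4, E[X²]=13.52; III: μ=11.1, E[X²]=246.42; IV: μ=3.7, E[X²]=17.69.
E[X] = 0.5·10.7 + 0.166667·1.4 + 0.25·11.1 + 0.0833333·3.7 = 8.66667.
E[X²] = 0.5·228.98 + 0.166667·13.52 + 0.25·246.42 + 0.0833333·17.69 = 179.822.
Var(X) = E[X²] − (E[X])² = 179.822 − 75.1111 = 104.711.

104.711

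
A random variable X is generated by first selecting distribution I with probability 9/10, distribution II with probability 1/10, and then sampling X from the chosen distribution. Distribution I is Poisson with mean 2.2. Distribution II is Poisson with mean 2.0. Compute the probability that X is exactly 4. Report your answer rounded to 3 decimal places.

Conditional on each component, P(X = 4): I: 0.108151; II: 0.0902235.
By total probability, P(X = 4) = 0.9·0.108151 + 0.1·0.0902235 = 0.106358.

0.106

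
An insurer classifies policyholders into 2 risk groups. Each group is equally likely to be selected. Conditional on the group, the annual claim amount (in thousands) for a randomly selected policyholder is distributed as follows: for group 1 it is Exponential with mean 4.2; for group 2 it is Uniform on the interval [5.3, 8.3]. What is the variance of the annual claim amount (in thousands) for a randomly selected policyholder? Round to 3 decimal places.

Per component, 1: μ=4.2, E[X²]=35.28; 2: μ=6.8, E[X²]=46.99.
E[X] = 0.5·4.2 + 0.5·6.8 = 5.5.
E[X²] = 0.5·35.28 + 0.5·46.99 = 41.135.
Var(X) = E[X²] − (E[X])² = 41.135 − 30.25 = 10.885.

10.885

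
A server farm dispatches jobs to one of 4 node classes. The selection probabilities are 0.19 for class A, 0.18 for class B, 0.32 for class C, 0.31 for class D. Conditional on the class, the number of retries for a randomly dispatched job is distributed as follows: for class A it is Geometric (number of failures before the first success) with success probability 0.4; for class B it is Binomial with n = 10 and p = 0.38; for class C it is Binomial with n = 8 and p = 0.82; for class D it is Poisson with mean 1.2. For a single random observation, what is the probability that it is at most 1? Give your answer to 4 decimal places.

Conditional on each class, P(X ≤ 1): A: 0.64; B: 0.0598339; C: 4.12636e-05; D: 0.662627.
By total probability, P(X ≤ 1) = 0.19·0.64 + 0.18·0.0598339 + 0.32·4.12636e-05 + 0.31·0.662627 = 0.337798.

0.3378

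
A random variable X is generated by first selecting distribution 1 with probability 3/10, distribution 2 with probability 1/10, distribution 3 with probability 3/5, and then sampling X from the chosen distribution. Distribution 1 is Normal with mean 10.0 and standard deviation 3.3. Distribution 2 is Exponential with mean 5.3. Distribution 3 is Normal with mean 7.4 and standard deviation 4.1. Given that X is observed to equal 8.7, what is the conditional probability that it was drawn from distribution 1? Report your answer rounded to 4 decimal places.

0.3619

Likelihoods f(8.7 | ·): 1: 0.111866; 2: 0.0365448; 3: 0.0925327.
Posterior ∝ prior × likelihood. Numerator for 1: 0.3·0.111866 = 0.0335597.
Normalizing constant: 0.3·0.111866 + 0.1·0.0365448 + 0.6·0.0925327 = 0.0927338.
P(1 | observation) = 0.0335597 / 0.0927338 = 0.361893.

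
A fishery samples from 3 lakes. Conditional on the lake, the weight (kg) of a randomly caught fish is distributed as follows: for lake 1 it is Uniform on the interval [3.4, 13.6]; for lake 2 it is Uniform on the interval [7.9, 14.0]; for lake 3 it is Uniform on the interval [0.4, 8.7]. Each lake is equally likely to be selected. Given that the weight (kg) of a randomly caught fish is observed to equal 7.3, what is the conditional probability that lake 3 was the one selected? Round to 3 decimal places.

0.551

Likelihoods f(7.3 | ·): 1: 0.0980392; 2: 0; 3: 0.120482.
Posterior ∝ prior × likelihood. Numerator for 3: 0.333333·0.120482 = 0.0401606.
Normalizing constant: 0.333333·0.0980392 + 0.333333·0 + 0.333333·0.120482 = 0.0728404.
P(3 | observation) = 0.0401606 / 0.0728404 = 0.551351.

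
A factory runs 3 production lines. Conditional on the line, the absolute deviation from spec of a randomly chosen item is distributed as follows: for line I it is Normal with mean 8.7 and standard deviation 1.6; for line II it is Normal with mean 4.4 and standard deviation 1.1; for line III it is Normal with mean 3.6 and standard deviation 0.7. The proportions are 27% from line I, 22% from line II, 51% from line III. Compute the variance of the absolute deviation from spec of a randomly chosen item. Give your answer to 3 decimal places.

Per component, I: μ=8.7, E[X²]=78.25; II: μ=4.4, E[X²]=20.57; III: μ=3.6, E[X²]=13.45.
E[X] = 0.27·8.7 + 0.22·4.4 + 0.51·3.6 = 5.153.
E[X²] = 0.27·78.25 + 0.22·20.57 + 0.51·13.45 = 32.5124.
Var(X) = E[X²] − (E[X])² = 32.5124 − 26.5534 = 5.95899.

5.959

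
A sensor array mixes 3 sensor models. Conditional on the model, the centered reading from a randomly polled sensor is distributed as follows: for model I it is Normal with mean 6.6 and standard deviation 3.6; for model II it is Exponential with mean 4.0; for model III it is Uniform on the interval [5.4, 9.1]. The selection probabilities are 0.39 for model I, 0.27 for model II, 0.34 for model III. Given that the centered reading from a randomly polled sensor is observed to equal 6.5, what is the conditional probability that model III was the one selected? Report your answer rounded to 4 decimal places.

Likelihoods f(6.5 | ·): I: 0.110775; II: 0.0492279; III: 0.27027.
Posterior ∝ prior × likelihood. Numerator for III: 0.34·0.27027 = 0.0918919.
Normalizing constant: 0.39·0.110775 + 0.27·0.0492279 + 0.34·0.27027 = 0.148386.
P(III | observation) = 0.0918919 / 0.148386 = 0.619278.

0.6193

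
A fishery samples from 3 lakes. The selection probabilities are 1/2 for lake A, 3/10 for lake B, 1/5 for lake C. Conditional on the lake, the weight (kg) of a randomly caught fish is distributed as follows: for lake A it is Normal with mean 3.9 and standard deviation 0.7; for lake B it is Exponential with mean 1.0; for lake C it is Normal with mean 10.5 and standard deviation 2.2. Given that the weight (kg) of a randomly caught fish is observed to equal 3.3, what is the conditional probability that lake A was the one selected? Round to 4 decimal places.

Likelihoods f(3.3 | ·): A: 0.394707; B: 0.0368832; C: 0.000856404.
Posterior ∝ prior × likelihood. Numerator for A: 0.5·0.394707 = 0.197354.
Normalizing constant: 0.5·0.394707 + 0.3·0.0368832 + 0.2·0.000856404 = 0.20859.
P(A | observation) = 0.197354 / 0.20859 = 0.946132.

0.9461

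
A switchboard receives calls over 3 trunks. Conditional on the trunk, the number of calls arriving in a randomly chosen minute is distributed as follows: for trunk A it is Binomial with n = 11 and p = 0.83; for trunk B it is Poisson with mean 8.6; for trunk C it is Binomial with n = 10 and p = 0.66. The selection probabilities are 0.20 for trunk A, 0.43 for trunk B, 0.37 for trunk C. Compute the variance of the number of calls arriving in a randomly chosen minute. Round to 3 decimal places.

Per component, A: μ=9.13, E[X²]=84.909; B: μ=8.6, E[X²]=82.56; C: μ=6.6, E[X²]=45.804.
E[X] = 0.2·9.13 + 0.43·8.6 + 0.37·6.6 = 7.966.
E[X²] = 0.2·84.909 + 0.43·82.56 + 0.37·45.804 = 69.4301.
Var(X) = E[X²] − (E[X])² = 69.4301 − 63.4572 = 5.97292.

5.973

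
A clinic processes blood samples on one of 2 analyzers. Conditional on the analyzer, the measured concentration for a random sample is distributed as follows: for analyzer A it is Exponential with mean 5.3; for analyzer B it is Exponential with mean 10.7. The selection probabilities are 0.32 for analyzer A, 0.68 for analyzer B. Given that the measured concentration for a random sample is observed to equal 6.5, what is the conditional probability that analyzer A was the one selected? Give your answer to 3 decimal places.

Likelihoods f(6.5 | ·): A: 0.0553476; B: 0.0509088.
Posterior ∝ prior × likelihood. Numerator for A: 0.32·0.0553476 = 0.0177112.
Normalizing constant: 0.32·0.0553476 + 0.68·0.0509088 = 0.0523292.
P(A | observation) = 0.0177112 / 0.0523292 = 0.338458.

0.338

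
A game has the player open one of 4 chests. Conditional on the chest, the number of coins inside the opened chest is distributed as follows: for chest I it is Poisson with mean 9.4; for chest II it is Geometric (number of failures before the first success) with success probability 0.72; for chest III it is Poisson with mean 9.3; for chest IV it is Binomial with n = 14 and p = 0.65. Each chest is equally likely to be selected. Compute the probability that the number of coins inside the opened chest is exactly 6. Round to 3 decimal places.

0.053

Conditional on each chest, P(X = 6): I: 0.0792623; II: 0.000346961; III: 0.0821536; IV: 0.0510011.
By total probability, P(X = 6) = 0.25·0.0792623 + 0.25·0.000346961 + 0.25·0.0821536 + 0.25·0.0510011 = 0.053191.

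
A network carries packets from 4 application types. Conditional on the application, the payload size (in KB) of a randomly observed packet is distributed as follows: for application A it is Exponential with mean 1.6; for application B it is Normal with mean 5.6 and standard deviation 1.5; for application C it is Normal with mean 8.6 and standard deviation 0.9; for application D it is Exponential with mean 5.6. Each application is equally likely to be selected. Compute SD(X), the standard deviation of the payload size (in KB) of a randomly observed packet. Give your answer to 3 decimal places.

3.928

Per component, A: μ=1.6, E[X²]=5.12; B: μ=5.6, E[X²]=33.61; C: μ=8.6, E[X²]=74.77; D: μ=5.6, E[X²]=62.72.
E[X] = 0.25·1.6 + 0.25·5.6 + 0.25·8.6 + 0.25·5.6 = 5.35.
E[X²] = 0.25·5.12 + 0.25·33.61 + 0.25·74.77 + 0.25·62.72 = 44.055.
Var(X) = E[X²] − (E[X])² = 44.055 − 28.6225 = 15.4325.
SD(X) = √15.4325 = 3.92842.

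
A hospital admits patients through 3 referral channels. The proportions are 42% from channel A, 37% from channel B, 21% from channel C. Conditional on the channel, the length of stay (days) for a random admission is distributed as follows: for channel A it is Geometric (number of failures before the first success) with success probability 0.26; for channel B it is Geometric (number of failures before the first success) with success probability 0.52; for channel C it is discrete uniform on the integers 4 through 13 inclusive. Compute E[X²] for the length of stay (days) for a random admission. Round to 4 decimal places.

25.8770

For each component E[X²] = Var + (mean)², giving A: 19.0473; B: 2.62722; C: 80.5.
Overall E[X²] = 0.42·19.0473 + 0.37·2.62722 + 0.21·80.5 = 25.877.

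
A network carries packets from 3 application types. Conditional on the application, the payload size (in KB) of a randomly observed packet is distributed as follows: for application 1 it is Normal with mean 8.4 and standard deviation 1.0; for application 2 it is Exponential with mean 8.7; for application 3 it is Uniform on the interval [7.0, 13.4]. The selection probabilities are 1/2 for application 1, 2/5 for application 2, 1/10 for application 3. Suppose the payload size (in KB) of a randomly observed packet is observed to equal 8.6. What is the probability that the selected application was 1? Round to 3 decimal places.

Likelihoods f(8.6 | ·): 1: 0.391043; 2: 0.0427738; 3: 0.15625.
Posterior ∝ prior × likelihood. Numerator for 1: 0.5·0.391043 = 0.195521.
Normalizing constant: 0.5·0.391043 + 0.4·0.0427738 + 0.1·0.15625 = 0.228256.
P(1 | observation) = 0.195521 / 0.228256 = 0.856588.

0.857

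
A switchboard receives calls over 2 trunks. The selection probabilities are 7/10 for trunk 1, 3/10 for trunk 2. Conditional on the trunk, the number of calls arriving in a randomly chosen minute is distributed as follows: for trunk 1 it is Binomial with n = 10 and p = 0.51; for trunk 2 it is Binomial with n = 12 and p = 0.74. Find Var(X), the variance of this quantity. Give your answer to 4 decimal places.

5.4425

Per component, 1: μ=5.1, E[X²]=28.509; 2: μ=8.88, E[X²]=81.1632.
E[X] = 0.7·5.1 + 0.3·8.88 = 6.234.
E[X²] = 0.7·28.509 + 0.3·81.1632 = 44.3053.
Var(X) = E[X²] − (E[X])² = 44.3053 − 38.8628 = 5.4425.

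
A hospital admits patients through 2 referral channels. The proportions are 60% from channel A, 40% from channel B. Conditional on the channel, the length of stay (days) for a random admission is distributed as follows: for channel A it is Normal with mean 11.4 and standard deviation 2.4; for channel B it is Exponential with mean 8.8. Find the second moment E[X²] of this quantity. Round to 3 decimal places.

For each component E[X²] = Var + (mean)², giving A: 135.72; B: 154.88.
Overall E[X²] = 0.6·135.72 + 0.4·154.88 = 143.384.

143.384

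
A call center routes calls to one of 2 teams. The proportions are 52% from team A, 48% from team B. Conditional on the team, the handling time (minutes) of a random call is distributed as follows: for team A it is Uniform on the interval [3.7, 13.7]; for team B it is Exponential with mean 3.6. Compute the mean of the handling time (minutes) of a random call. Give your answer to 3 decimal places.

Component means — A: 8.7; B: 3.6.
E[X] = 0.52·8.7 + 0.48·3.6 = 6.252.

6.252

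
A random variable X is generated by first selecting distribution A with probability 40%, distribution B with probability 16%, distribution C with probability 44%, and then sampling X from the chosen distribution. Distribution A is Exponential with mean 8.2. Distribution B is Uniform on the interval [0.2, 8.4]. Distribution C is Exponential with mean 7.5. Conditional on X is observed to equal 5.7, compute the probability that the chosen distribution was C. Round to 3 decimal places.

Likelihoods f(5.7 | ·): A: 0.0608553; B: 0.121951; C: 0.0623555.
Posterior ∝ prior × likelihood. Numerator for C: 0.44·0.0623555 = 0.0274364.
Normalizing constant: 0.4·0.0608553 + 0.16·0.121951 + 0.44·0.0623555 = 0.0712908.
P(C | observation) = 0.0274364 / 0.0712908 = 0.384853.

0.385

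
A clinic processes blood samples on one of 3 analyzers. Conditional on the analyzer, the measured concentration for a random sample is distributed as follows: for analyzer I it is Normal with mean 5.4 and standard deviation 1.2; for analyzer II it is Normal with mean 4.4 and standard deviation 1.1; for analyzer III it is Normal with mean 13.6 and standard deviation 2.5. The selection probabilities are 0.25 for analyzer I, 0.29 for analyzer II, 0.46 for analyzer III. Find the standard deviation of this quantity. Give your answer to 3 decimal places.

Per component, I: μ=5.4, E[X²]=30.6; II: μ=4.4, E[X²]=20.57; III: μ=13.6, E[X²]=191.21.
E[X] = 0.25·5.4 + 0.29·4.4 + 0.46·13.6 = 8.882.
E[X²] = 0.25·30.6 + 0.29·20.57 + 0.46·191.21 = 101.572.
Var(X) = E[X²] − (E[X])² = 101.572 − 78.8899 = 22.682.
SD(X) = √22.682 = 4.76256.

4.763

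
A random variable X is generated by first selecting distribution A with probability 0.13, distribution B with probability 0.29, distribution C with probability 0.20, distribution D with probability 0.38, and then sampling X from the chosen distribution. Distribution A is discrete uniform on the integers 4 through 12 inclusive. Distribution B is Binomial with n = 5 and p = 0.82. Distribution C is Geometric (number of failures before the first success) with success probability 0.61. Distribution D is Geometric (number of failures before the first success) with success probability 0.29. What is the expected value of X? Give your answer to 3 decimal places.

3.287

Component means — A: 8; B: 4.1; C: 0.639344; D: 2.44828.
E[X] = 0.13·8 + 0.29·4.1 + 0.2·0.639344 + 0.38·2.44828 = 3.28721.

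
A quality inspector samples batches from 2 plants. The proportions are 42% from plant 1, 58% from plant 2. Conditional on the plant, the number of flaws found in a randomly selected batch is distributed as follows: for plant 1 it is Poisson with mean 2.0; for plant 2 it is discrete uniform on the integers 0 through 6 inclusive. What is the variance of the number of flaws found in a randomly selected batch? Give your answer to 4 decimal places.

Per component, 1: μ=2, E[X²]=6; 2: μ=3, E[X²]=13.
E[X] = 0.42·2 + 0.58·3 = 2.58.
E[X²] = 0.42·6 + 0.58·13 = 10.06.
Var(X) = E[X²] − (E[X])² = 10.06 − 6.6564 = 3.4036.

3.4036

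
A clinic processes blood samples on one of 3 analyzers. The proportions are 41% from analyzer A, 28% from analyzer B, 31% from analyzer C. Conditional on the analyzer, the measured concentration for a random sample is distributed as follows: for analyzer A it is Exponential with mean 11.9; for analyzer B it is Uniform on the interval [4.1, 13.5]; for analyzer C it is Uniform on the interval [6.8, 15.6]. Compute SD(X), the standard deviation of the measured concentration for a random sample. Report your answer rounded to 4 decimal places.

Per component, A: μ=11.9, E[X²]=283.22; B: μ=8.8, E[X²]=84.8033; C: μ=11.2, E[X²]=131.893.
E[X] = 0.41·11.9 + 0.28·8.8 + 0.31·11.2 = 10.815.
E[X²] = 0.41·283.22 + 0.28·84.8033 + 0.31·131.893 = 180.752.
Var(X) = E[X²] − (E[X])² = 180.752 − 116.964 = 63.7878.
SD(X) = √63.7878 = 7.98673.

7.9867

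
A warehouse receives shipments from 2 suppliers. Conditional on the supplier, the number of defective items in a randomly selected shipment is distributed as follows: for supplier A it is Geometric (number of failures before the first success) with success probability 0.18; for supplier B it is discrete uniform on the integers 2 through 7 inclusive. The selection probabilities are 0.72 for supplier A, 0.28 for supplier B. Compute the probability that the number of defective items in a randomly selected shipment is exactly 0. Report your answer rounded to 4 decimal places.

Conditional on each supplier, P(X = 0): A: 0.18; B: 0.
By total probability, P(X = 0) = 0.72·0.18 + 0.28·0 = 0.1296.

0.1296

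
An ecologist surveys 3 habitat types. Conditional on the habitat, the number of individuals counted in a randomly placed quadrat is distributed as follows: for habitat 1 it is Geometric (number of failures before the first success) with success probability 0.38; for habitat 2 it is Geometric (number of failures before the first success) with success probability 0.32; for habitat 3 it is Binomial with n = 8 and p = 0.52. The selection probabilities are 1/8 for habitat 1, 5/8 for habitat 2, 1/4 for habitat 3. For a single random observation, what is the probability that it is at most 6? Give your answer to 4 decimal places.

Conditional on each habitat, P(X ≤ 6): 1: 0.964784; 2: 0.93277; 3: 0.955176.
By total probability, P(X ≤ 6) = 0.125·0.964784 + 0.625·0.93277 + 0.25·0.955176 = 0.942373.

0.9424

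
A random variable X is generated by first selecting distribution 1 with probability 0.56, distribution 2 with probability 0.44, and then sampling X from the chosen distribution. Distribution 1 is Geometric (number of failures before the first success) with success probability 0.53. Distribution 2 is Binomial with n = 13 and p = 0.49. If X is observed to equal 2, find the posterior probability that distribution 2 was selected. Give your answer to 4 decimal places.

Likelihoods P(X=2 | ·): 1: 0.117077; 2: 0.01137.
Posterior ∝ prior × likelihood. Numerator for 2: 0.44·0.01137 = 0.00500278.
Normalizing constant: 0.56·0.117077 + 0.44·0.01137 = 0.0705659.
P(2 | observation) = 0.00500278 / 0.0705659 = 0.0708951.

0.0709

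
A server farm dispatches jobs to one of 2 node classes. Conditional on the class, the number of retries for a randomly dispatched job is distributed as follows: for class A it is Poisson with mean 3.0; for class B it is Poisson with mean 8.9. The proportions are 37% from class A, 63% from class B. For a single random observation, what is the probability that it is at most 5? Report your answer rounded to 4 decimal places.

0.4157

Conditional on each class, P(X ≤ 5): A: 0.916082; B: 0.1219.
By total probability, P(X ≤ 5) = 0.37·0.916082 + 0.63·0.1219 = 0.415747.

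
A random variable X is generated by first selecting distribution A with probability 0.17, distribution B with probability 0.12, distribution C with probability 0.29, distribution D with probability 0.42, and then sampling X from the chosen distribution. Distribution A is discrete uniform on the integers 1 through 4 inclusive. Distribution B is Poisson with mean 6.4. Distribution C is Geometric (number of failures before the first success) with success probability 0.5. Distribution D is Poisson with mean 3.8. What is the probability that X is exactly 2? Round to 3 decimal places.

Conditional on each component, P(X = 2): A: 0.25; B: 0.0340287; C: 0.125; D: 0.161517.
By total probability, P(X = 2) = 0.17·0.25 + 0.12·0.0340287 + 0.29·0.125 + 0.42·0.161517 = 0.150671.

0.151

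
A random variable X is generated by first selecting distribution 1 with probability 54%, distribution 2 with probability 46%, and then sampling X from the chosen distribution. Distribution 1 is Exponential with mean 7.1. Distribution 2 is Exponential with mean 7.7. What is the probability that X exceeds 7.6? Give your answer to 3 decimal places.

0.357

Conditional on each component, P(X > 7.6): 1: 0.342864; 2: 0.372688.
By total probability, P(X > 7.6) = 0.54·0.342864 + 0.46·0.372688 = 0.356583.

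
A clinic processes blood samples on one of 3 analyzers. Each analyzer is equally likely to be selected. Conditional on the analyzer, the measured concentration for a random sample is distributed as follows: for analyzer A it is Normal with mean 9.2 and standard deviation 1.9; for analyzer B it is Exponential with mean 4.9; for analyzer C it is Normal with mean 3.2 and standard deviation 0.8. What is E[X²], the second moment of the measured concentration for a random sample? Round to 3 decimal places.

For each component E[X²] = Var + (mean)², giving A: 88.25; B: 48.02; C: 10.88.
Overall E[X²] = 0.333333·88.25 + 0.333333·48.02 + 0.333333·10.88 = 49.05.

49.050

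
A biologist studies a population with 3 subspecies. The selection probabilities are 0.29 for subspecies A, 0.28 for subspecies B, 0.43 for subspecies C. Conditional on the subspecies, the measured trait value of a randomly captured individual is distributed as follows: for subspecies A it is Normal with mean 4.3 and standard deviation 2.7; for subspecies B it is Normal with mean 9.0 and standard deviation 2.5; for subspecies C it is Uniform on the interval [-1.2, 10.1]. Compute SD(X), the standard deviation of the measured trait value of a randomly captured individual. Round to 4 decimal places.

3.5677

Per component, A: μ=4.3, E[X²]=25.78; B: μ=9, E[X²]=87.25; C: μ=4.45, E[X²]=30.4433.
E[X] = 0.29·4.3 + 0.28·9 + 0.43·4.45 = 5.6805.
E[X²] = 0.29·25.78 + 0.28·87.25 + 0.43·30.4433 = 44.9968.
Var(X) = E[X²] − (E[X])² = 44.9968 − 32.2681 = 12.7288.
SD(X) = √12.7288 = 3.56774.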